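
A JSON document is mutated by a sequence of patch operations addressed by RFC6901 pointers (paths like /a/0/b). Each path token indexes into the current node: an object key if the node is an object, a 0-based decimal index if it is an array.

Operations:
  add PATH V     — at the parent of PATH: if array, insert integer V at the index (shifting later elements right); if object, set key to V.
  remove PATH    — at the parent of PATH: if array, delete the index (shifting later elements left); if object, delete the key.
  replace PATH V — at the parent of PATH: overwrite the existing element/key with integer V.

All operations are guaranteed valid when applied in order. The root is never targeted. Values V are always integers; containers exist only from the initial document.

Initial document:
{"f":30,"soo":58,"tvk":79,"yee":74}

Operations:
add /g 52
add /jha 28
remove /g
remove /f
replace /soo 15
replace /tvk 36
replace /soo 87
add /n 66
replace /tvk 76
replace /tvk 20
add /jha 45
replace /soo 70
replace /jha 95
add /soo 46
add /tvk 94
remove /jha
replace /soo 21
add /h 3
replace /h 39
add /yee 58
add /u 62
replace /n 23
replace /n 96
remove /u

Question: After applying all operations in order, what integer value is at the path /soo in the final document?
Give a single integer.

Answer: 21

Derivation:
After op 1 (add /g 52): {"f":30,"g":52,"soo":58,"tvk":79,"yee":74}
After op 2 (add /jha 28): {"f":30,"g":52,"jha":28,"soo":58,"tvk":79,"yee":74}
After op 3 (remove /g): {"f":30,"jha":28,"soo":58,"tvk":79,"yee":74}
After op 4 (remove /f): {"jha":28,"soo":58,"tvk":79,"yee":74}
After op 5 (replace /soo 15): {"jha":28,"soo":15,"tvk":79,"yee":74}
After op 6 (replace /tvk 36): {"jha":28,"soo":15,"tvk":36,"yee":74}
After op 7 (replace /soo 87): {"jha":28,"soo":87,"tvk":36,"yee":74}
After op 8 (add /n 66): {"jha":28,"n":66,"soo":87,"tvk":36,"yee":74}
After op 9 (replace /tvk 76): {"jha":28,"n":66,"soo":87,"tvk":76,"yee":74}
After op 10 (replace /tvk 20): {"jha":28,"n":66,"soo":87,"tvk":20,"yee":74}
After op 11 (add /jha 45): {"jha":45,"n":66,"soo":87,"tvk":20,"yee":74}
After op 12 (replace /soo 70): {"jha":45,"n":66,"soo":70,"tvk":20,"yee":74}
After op 13 (replace /jha 95): {"jha":95,"n":66,"soo":70,"tvk":20,"yee":74}
After op 14 (add /soo 46): {"jha":95,"n":66,"soo":46,"tvk":20,"yee":74}
After op 15 (add /tvk 94): {"jha":95,"n":66,"soo":46,"tvk":94,"yee":74}
After op 16 (remove /jha): {"n":66,"soo":46,"tvk":94,"yee":74}
After op 17 (replace /soo 21): {"n":66,"soo":21,"tvk":94,"yee":74}
After op 18 (add /h 3): {"h":3,"n":66,"soo":21,"tvk":94,"yee":74}
After op 19 (replace /h 39): {"h":39,"n":66,"soo":21,"tvk":94,"yee":74}
After op 20 (add /yee 58): {"h":39,"n":66,"soo":21,"tvk":94,"yee":58}
After op 21 (add /u 62): {"h":39,"n":66,"soo":21,"tvk":94,"u":62,"yee":58}
After op 22 (replace /n 23): {"h":39,"n":23,"soo":21,"tvk":94,"u":62,"yee":58}
After op 23 (replace /n 96): {"h":39,"n":96,"soo":21,"tvk":94,"u":62,"yee":58}
After op 24 (remove /u): {"h":39,"n":96,"soo":21,"tvk":94,"yee":58}
Value at /soo: 21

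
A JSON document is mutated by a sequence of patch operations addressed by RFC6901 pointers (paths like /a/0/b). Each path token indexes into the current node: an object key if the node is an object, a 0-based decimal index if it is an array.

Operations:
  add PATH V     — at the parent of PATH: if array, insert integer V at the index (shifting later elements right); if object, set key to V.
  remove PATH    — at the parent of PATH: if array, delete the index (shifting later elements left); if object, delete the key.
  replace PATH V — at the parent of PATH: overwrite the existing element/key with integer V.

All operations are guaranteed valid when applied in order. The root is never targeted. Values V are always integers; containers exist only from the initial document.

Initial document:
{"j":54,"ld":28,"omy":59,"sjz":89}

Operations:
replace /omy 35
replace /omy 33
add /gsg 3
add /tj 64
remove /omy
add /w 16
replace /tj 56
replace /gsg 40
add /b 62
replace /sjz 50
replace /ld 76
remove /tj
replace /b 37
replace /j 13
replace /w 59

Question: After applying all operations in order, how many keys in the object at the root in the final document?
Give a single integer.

After op 1 (replace /omy 35): {"j":54,"ld":28,"omy":35,"sjz":89}
After op 2 (replace /omy 33): {"j":54,"ld":28,"omy":33,"sjz":89}
After op 3 (add /gsg 3): {"gsg":3,"j":54,"ld":28,"omy":33,"sjz":89}
After op 4 (add /tj 64): {"gsg":3,"j":54,"ld":28,"omy":33,"sjz":89,"tj":64}
After op 5 (remove /omy): {"gsg":3,"j":54,"ld":28,"sjz":89,"tj":64}
After op 6 (add /w 16): {"gsg":3,"j":54,"ld":28,"sjz":89,"tj":64,"w":16}
After op 7 (replace /tj 56): {"gsg":3,"j":54,"ld":28,"sjz":89,"tj":56,"w":16}
After op 8 (replace /gsg 40): {"gsg":40,"j":54,"ld":28,"sjz":89,"tj":56,"w":16}
After op 9 (add /b 62): {"b":62,"gsg":40,"j":54,"ld":28,"sjz":89,"tj":56,"w":16}
After op 10 (replace /sjz 50): {"b":62,"gsg":40,"j":54,"ld":28,"sjz":50,"tj":56,"w":16}
After op 11 (replace /ld 76): {"b":62,"gsg":40,"j":54,"ld":76,"sjz":50,"tj":56,"w":16}
After op 12 (remove /tj): {"b":62,"gsg":40,"j":54,"ld":76,"sjz":50,"w":16}
After op 13 (replace /b 37): {"b":37,"gsg":40,"j":54,"ld":76,"sjz":50,"w":16}
After op 14 (replace /j 13): {"b":37,"gsg":40,"j":13,"ld":76,"sjz":50,"w":16}
After op 15 (replace /w 59): {"b":37,"gsg":40,"j":13,"ld":76,"sjz":50,"w":59}
Size at the root: 6

Answer: 6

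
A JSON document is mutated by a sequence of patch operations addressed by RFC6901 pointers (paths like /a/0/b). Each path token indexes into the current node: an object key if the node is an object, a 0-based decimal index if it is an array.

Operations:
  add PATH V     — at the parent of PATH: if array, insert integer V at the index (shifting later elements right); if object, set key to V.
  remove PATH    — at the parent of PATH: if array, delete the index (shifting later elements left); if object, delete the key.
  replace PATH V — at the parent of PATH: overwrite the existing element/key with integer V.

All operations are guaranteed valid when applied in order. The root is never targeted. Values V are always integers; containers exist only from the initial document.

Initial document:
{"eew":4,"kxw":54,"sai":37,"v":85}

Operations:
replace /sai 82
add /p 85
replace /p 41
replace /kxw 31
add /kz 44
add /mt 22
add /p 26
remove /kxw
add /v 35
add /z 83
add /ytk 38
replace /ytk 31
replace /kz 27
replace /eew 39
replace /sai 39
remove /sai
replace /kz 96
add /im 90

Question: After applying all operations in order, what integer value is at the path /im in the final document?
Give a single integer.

Answer: 90

Derivation:
After op 1 (replace /sai 82): {"eew":4,"kxw":54,"sai":82,"v":85}
After op 2 (add /p 85): {"eew":4,"kxw":54,"p":85,"sai":82,"v":85}
After op 3 (replace /p 41): {"eew":4,"kxw":54,"p":41,"sai":82,"v":85}
After op 4 (replace /kxw 31): {"eew":4,"kxw":31,"p":41,"sai":82,"v":85}
After op 5 (add /kz 44): {"eew":4,"kxw":31,"kz":44,"p":41,"sai":82,"v":85}
After op 6 (add /mt 22): {"eew":4,"kxw":31,"kz":44,"mt":22,"p":41,"sai":82,"v":85}
After op 7 (add /p 26): {"eew":4,"kxw":31,"kz":44,"mt":22,"p":26,"sai":82,"v":85}
After op 8 (remove /kxw): {"eew":4,"kz":44,"mt":22,"p":26,"sai":82,"v":85}
After op 9 (add /v 35): {"eew":4,"kz":44,"mt":22,"p":26,"sai":82,"v":35}
After op 10 (add /z 83): {"eew":4,"kz":44,"mt":22,"p":26,"sai":82,"v":35,"z":83}
After op 11 (add /ytk 38): {"eew":4,"kz":44,"mt":22,"p":26,"sai":82,"v":35,"ytk":38,"z":83}
After op 12 (replace /ytk 31): {"eew":4,"kz":44,"mt":22,"p":26,"sai":82,"v":35,"ytk":31,"z":83}
After op 13 (replace /kz 27): {"eew":4,"kz":27,"mt":22,"p":26,"sai":82,"v":35,"ytk":31,"z":83}
After op 14 (replace /eew 39): {"eew":39,"kz":27,"mt":22,"p":26,"sai":82,"v":35,"ytk":31,"z":83}
After op 15 (replace /sai 39): {"eew":39,"kz":27,"mt":22,"p":26,"sai":39,"v":35,"ytk":31,"z":83}
After op 16 (remove /sai): {"eew":39,"kz":27,"mt":22,"p":26,"v":35,"ytk":31,"z":83}
After op 17 (replace /kz 96): {"eew":39,"kz":96,"mt":22,"p":26,"v":35,"ytk":31,"z":83}
After op 18 (add /im 90): {"eew":39,"im":90,"kz":96,"mt":22,"p":26,"v":35,"ytk":31,"z":83}
Value at /im: 90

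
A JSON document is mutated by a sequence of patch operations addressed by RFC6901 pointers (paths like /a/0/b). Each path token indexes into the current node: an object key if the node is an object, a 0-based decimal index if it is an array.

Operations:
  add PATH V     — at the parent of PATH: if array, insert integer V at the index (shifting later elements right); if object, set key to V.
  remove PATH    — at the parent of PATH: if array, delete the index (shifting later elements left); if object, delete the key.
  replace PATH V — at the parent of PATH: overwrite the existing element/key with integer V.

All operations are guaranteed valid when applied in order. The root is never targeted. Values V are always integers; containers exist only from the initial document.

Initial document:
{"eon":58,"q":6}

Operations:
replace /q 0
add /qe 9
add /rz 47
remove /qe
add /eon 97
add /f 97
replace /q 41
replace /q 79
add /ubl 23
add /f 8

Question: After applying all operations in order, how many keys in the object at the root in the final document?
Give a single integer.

After op 1 (replace /q 0): {"eon":58,"q":0}
After op 2 (add /qe 9): {"eon":58,"q":0,"qe":9}
After op 3 (add /rz 47): {"eon":58,"q":0,"qe":9,"rz":47}
After op 4 (remove /qe): {"eon":58,"q":0,"rz":47}
After op 5 (add /eon 97): {"eon":97,"q":0,"rz":47}
After op 6 (add /f 97): {"eon":97,"f":97,"q":0,"rz":47}
After op 7 (replace /q 41): {"eon":97,"f":97,"q":41,"rz":47}
After op 8 (replace /q 79): {"eon":97,"f":97,"q":79,"rz":47}
After op 9 (add /ubl 23): {"eon":97,"f":97,"q":79,"rz":47,"ubl":23}
After op 10 (add /f 8): {"eon":97,"f":8,"q":79,"rz":47,"ubl":23}
Size at the root: 5

Answer: 5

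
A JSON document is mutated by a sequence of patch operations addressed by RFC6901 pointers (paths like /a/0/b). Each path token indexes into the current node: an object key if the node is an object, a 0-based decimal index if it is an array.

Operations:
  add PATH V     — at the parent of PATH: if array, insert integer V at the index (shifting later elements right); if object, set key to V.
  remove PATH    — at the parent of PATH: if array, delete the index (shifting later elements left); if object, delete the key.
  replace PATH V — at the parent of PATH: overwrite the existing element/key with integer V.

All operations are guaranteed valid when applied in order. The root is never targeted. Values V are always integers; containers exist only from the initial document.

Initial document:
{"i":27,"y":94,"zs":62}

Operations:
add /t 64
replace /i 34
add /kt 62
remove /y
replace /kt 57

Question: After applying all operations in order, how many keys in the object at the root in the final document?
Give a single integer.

After op 1 (add /t 64): {"i":27,"t":64,"y":94,"zs":62}
After op 2 (replace /i 34): {"i":34,"t":64,"y":94,"zs":62}
After op 3 (add /kt 62): {"i":34,"kt":62,"t":64,"y":94,"zs":62}
After op 4 (remove /y): {"i":34,"kt":62,"t":64,"zs":62}
After op 5 (replace /kt 57): {"i":34,"kt":57,"t":64,"zs":62}
Size at the root: 4

Answer: 4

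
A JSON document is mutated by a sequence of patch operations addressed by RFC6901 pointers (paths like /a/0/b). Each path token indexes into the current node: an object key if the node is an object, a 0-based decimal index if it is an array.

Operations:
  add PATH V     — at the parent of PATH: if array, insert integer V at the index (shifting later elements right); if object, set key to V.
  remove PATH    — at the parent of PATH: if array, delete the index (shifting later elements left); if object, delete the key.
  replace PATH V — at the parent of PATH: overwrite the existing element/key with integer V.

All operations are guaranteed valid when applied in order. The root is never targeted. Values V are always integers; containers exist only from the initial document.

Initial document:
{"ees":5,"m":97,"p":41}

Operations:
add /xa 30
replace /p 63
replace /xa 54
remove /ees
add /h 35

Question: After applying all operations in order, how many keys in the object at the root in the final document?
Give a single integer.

Answer: 4

Derivation:
After op 1 (add /xa 30): {"ees":5,"m":97,"p":41,"xa":30}
After op 2 (replace /p 63): {"ees":5,"m":97,"p":63,"xa":30}
After op 3 (replace /xa 54): {"ees":5,"m":97,"p":63,"xa":54}
After op 4 (remove /ees): {"m":97,"p":63,"xa":54}
After op 5 (add /h 35): {"h":35,"m":97,"p":63,"xa":54}
Size at the root: 4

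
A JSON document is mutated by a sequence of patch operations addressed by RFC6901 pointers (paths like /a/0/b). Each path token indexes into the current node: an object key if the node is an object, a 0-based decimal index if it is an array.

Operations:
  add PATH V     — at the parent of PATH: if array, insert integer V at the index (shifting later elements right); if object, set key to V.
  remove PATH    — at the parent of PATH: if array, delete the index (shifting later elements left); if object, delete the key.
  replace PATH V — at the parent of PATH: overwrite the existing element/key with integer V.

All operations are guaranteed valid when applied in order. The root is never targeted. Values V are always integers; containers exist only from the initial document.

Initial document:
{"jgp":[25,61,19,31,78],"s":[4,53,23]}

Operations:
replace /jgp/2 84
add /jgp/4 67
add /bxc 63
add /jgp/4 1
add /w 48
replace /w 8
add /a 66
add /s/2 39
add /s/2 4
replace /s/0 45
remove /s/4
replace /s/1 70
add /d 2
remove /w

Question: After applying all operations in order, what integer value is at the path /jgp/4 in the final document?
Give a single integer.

Answer: 1

Derivation:
After op 1 (replace /jgp/2 84): {"jgp":[25,61,84,31,78],"s":[4,53,23]}
After op 2 (add /jgp/4 67): {"jgp":[25,61,84,31,67,78],"s":[4,53,23]}
After op 3 (add /bxc 63): {"bxc":63,"jgp":[25,61,84,31,67,78],"s":[4,53,23]}
After op 4 (add /jgp/4 1): {"bxc":63,"jgp":[25,61,84,31,1,67,78],"s":[4,53,23]}
After op 5 (add /w 48): {"bxc":63,"jgp":[25,61,84,31,1,67,78],"s":[4,53,23],"w":48}
After op 6 (replace /w 8): {"bxc":63,"jgp":[25,61,84,31,1,67,78],"s":[4,53,23],"w":8}
After op 7 (add /a 66): {"a":66,"bxc":63,"jgp":[25,61,84,31,1,67,78],"s":[4,53,23],"w":8}
After op 8 (add /s/2 39): {"a":66,"bxc":63,"jgp":[25,61,84,31,1,67,78],"s":[4,53,39,23],"w":8}
After op 9 (add /s/2 4): {"a":66,"bxc":63,"jgp":[25,61,84,31,1,67,78],"s":[4,53,4,39,23],"w":8}
After op 10 (replace /s/0 45): {"a":66,"bxc":63,"jgp":[25,61,84,31,1,67,78],"s":[45,53,4,39,23],"w":8}
After op 11 (remove /s/4): {"a":66,"bxc":63,"jgp":[25,61,84,31,1,67,78],"s":[45,53,4,39],"w":8}
After op 12 (replace /s/1 70): {"a":66,"bxc":63,"jgp":[25,61,84,31,1,67,78],"s":[45,70,4,39],"w":8}
After op 13 (add /d 2): {"a":66,"bxc":63,"d":2,"jgp":[25,61,84,31,1,67,78],"s":[45,70,4,39],"w":8}
After op 14 (remove /w): {"a":66,"bxc":63,"d":2,"jgp":[25,61,84,31,1,67,78],"s":[45,70,4,39]}
Value at /jgp/4: 1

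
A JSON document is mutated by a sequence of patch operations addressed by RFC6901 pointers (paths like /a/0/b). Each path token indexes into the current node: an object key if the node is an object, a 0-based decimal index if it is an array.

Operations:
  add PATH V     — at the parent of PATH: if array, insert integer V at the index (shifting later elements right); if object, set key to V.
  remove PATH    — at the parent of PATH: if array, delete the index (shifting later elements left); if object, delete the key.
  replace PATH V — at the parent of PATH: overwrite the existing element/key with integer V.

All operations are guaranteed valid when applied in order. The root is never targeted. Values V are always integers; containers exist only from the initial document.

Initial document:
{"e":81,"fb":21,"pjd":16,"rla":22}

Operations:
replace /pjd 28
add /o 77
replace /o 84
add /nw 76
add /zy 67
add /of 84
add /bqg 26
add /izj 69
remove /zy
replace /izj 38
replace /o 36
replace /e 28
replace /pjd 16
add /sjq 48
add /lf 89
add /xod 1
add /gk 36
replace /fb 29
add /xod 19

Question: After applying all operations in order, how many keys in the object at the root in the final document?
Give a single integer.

Answer: 13

Derivation:
After op 1 (replace /pjd 28): {"e":81,"fb":21,"pjd":28,"rla":22}
After op 2 (add /o 77): {"e":81,"fb":21,"o":77,"pjd":28,"rla":22}
After op 3 (replace /o 84): {"e":81,"fb":21,"o":84,"pjd":28,"rla":22}
After op 4 (add /nw 76): {"e":81,"fb":21,"nw":76,"o":84,"pjd":28,"rla":22}
After op 5 (add /zy 67): {"e":81,"fb":21,"nw":76,"o":84,"pjd":28,"rla":22,"zy":67}
After op 6 (add /of 84): {"e":81,"fb":21,"nw":76,"o":84,"of":84,"pjd":28,"rla":22,"zy":67}
After op 7 (add /bqg 26): {"bqg":26,"e":81,"fb":21,"nw":76,"o":84,"of":84,"pjd":28,"rla":22,"zy":67}
After op 8 (add /izj 69): {"bqg":26,"e":81,"fb":21,"izj":69,"nw":76,"o":84,"of":84,"pjd":28,"rla":22,"zy":67}
After op 9 (remove /zy): {"bqg":26,"e":81,"fb":21,"izj":69,"nw":76,"o":84,"of":84,"pjd":28,"rla":22}
After op 10 (replace /izj 38): {"bqg":26,"e":81,"fb":21,"izj":38,"nw":76,"o":84,"of":84,"pjd":28,"rla":22}
After op 11 (replace /o 36): {"bqg":26,"e":81,"fb":21,"izj":38,"nw":76,"o":36,"of":84,"pjd":28,"rla":22}
After op 12 (replace /e 28): {"bqg":26,"e":28,"fb":21,"izj":38,"nw":76,"o":36,"of":84,"pjd":28,"rla":22}
After op 13 (replace /pjd 16): {"bqg":26,"e":28,"fb":21,"izj":38,"nw":76,"o":36,"of":84,"pjd":16,"rla":22}
After op 14 (add /sjq 48): {"bqg":26,"e":28,"fb":21,"izj":38,"nw":76,"o":36,"of":84,"pjd":16,"rla":22,"sjq":48}
After op 15 (add /lf 89): {"bqg":26,"e":28,"fb":21,"izj":38,"lf":89,"nw":76,"o":36,"of":84,"pjd":16,"rla":22,"sjq":48}
After op 16 (add /xod 1): {"bqg":26,"e":28,"fb":21,"izj":38,"lf":89,"nw":76,"o":36,"of":84,"pjd":16,"rla":22,"sjq":48,"xod":1}
After op 17 (add /gk 36): {"bqg":26,"e":28,"fb":21,"gk":36,"izj":38,"lf":89,"nw":76,"o":36,"of":84,"pjd":16,"rla":22,"sjq":48,"xod":1}
After op 18 (replace /fb 29): {"bqg":26,"e":28,"fb":29,"gk":36,"izj":38,"lf":89,"nw":76,"o":36,"of":84,"pjd":16,"rla":22,"sjq":48,"xod":1}
After op 19 (add /xod 19): {"bqg":26,"e":28,"fb":29,"gk":36,"izj":38,"lf":89,"nw":76,"o":36,"of":84,"pjd":16,"rla":22,"sjq":48,"xod":19}
Size at the root: 13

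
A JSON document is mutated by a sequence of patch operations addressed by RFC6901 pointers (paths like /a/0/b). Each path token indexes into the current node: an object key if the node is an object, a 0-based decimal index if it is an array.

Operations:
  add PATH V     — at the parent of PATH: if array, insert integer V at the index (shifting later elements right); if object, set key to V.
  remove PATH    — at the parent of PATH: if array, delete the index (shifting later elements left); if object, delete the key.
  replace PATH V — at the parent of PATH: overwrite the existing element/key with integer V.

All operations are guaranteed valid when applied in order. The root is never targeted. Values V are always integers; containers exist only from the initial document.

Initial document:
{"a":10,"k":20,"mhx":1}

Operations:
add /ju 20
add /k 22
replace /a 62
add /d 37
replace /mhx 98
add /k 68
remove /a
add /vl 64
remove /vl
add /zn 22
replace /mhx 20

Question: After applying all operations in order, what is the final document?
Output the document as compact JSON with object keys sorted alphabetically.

Answer: {"d":37,"ju":20,"k":68,"mhx":20,"zn":22}

Derivation:
After op 1 (add /ju 20): {"a":10,"ju":20,"k":20,"mhx":1}
After op 2 (add /k 22): {"a":10,"ju":20,"k":22,"mhx":1}
After op 3 (replace /a 62): {"a":62,"ju":20,"k":22,"mhx":1}
After op 4 (add /d 37): {"a":62,"d":37,"ju":20,"k":22,"mhx":1}
After op 5 (replace /mhx 98): {"a":62,"d":37,"ju":20,"k":22,"mhx":98}
After op 6 (add /k 68): {"a":62,"d":37,"ju":20,"k":68,"mhx":98}
After op 7 (remove /a): {"d":37,"ju":20,"k":68,"mhx":98}
After op 8 (add /vl 64): {"d":37,"ju":20,"k":68,"mhx":98,"vl":64}
After op 9 (remove /vl): {"d":37,"ju":20,"k":68,"mhx":98}
After op 10 (add /zn 22): {"d":37,"ju":20,"k":68,"mhx":98,"zn":22}
After op 11 (replace /mhx 20): {"d":37,"ju":20,"k":68,"mhx":20,"zn":22}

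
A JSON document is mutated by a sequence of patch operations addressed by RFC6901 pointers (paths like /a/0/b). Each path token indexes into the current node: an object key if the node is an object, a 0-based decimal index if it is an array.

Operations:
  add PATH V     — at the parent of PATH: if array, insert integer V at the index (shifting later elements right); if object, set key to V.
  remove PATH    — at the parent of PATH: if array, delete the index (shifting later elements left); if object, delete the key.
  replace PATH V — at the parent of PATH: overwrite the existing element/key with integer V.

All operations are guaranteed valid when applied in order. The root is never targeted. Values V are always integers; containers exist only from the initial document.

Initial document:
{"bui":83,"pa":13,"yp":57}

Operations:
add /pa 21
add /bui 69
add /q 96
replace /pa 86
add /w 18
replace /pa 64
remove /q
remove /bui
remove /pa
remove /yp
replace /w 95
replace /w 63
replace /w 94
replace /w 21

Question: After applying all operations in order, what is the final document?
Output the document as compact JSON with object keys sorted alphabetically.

Answer: {"w":21}

Derivation:
After op 1 (add /pa 21): {"bui":83,"pa":21,"yp":57}
After op 2 (add /bui 69): {"bui":69,"pa":21,"yp":57}
After op 3 (add /q 96): {"bui":69,"pa":21,"q":96,"yp":57}
After op 4 (replace /pa 86): {"bui":69,"pa":86,"q":96,"yp":57}
After op 5 (add /w 18): {"bui":69,"pa":86,"q":96,"w":18,"yp":57}
After op 6 (replace /pa 64): {"bui":69,"pa":64,"q":96,"w":18,"yp":57}
After op 7 (remove /q): {"bui":69,"pa":64,"w":18,"yp":57}
After op 8 (remove /bui): {"pa":64,"w":18,"yp":57}
After op 9 (remove /pa): {"w":18,"yp":57}
After op 10 (remove /yp): {"w":18}
After op 11 (replace /w 95): {"w":95}
After op 12 (replace /w 63): {"w":63}
After op 13 (replace /w 94): {"w":94}
After op 14 (replace /w 21): {"w":21}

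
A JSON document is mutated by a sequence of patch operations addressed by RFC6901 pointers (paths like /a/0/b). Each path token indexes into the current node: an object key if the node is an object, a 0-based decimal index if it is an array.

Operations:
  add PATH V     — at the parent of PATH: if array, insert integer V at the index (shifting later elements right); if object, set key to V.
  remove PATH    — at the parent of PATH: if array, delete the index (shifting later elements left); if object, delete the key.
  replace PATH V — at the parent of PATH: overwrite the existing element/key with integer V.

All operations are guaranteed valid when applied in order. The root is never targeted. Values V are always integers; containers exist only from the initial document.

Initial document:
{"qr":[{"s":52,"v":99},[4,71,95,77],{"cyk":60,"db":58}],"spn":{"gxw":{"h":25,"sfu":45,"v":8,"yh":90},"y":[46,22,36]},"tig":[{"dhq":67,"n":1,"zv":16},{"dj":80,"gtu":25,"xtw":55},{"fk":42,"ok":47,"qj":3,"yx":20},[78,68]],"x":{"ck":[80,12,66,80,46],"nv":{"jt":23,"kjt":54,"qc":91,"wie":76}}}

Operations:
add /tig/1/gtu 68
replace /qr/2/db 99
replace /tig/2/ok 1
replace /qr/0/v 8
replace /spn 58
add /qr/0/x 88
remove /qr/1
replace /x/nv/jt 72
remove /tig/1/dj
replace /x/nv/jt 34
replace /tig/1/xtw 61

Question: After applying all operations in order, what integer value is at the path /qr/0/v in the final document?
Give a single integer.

After op 1 (add /tig/1/gtu 68): {"qr":[{"s":52,"v":99},[4,71,95,77],{"cyk":60,"db":58}],"spn":{"gxw":{"h":25,"sfu":45,"v":8,"yh":90},"y":[46,22,36]},"tig":[{"dhq":67,"n":1,"zv":16},{"dj":80,"gtu":68,"xtw":55},{"fk":42,"ok":47,"qj":3,"yx":20},[78,68]],"x":{"ck":[80,12,66,80,46],"nv":{"jt":23,"kjt":54,"qc":91,"wie":76}}}
After op 2 (replace /qr/2/db 99): {"qr":[{"s":52,"v":99},[4,71,95,77],{"cyk":60,"db":99}],"spn":{"gxw":{"h":25,"sfu":45,"v":8,"yh":90},"y":[46,22,36]},"tig":[{"dhq":67,"n":1,"zv":16},{"dj":80,"gtu":68,"xtw":55},{"fk":42,"ok":47,"qj":3,"yx":20},[78,68]],"x":{"ck":[80,12,66,80,46],"nv":{"jt":23,"kjt":54,"qc":91,"wie":76}}}
After op 3 (replace /tig/2/ok 1): {"qr":[{"s":52,"v":99},[4,71,95,77],{"cyk":60,"db":99}],"spn":{"gxw":{"h":25,"sfu":45,"v":8,"yh":90},"y":[46,22,36]},"tig":[{"dhq":67,"n":1,"zv":16},{"dj":80,"gtu":68,"xtw":55},{"fk":42,"ok":1,"qj":3,"yx":20},[78,68]],"x":{"ck":[80,12,66,80,46],"nv":{"jt":23,"kjt":54,"qc":91,"wie":76}}}
After op 4 (replace /qr/0/v 8): {"qr":[{"s":52,"v":8},[4,71,95,77],{"cyk":60,"db":99}],"spn":{"gxw":{"h":25,"sfu":45,"v":8,"yh":90},"y":[46,22,36]},"tig":[{"dhq":67,"n":1,"zv":16},{"dj":80,"gtu":68,"xtw":55},{"fk":42,"ok":1,"qj":3,"yx":20},[78,68]],"x":{"ck":[80,12,66,80,46],"nv":{"jt":23,"kjt":54,"qc":91,"wie":76}}}
After op 5 (replace /spn 58): {"qr":[{"s":52,"v":8},[4,71,95,77],{"cyk":60,"db":99}],"spn":58,"tig":[{"dhq":67,"n":1,"zv":16},{"dj":80,"gtu":68,"xtw":55},{"fk":42,"ok":1,"qj":3,"yx":20},[78,68]],"x":{"ck":[80,12,66,80,46],"nv":{"jt":23,"kjt":54,"qc":91,"wie":76}}}
After op 6 (add /qr/0/x 88): {"qr":[{"s":52,"v":8,"x":88},[4,71,95,77],{"cyk":60,"db":99}],"spn":58,"tig":[{"dhq":67,"n":1,"zv":16},{"dj":80,"gtu":68,"xtw":55},{"fk":42,"ok":1,"qj":3,"yx":20},[78,68]],"x":{"ck":[80,12,66,80,46],"nv":{"jt":23,"kjt":54,"qc":91,"wie":76}}}
After op 7 (remove /qr/1): {"qr":[{"s":52,"v":8,"x":88},{"cyk":60,"db":99}],"spn":58,"tig":[{"dhq":67,"n":1,"zv":16},{"dj":80,"gtu":68,"xtw":55},{"fk":42,"ok":1,"qj":3,"yx":20},[78,68]],"x":{"ck":[80,12,66,80,46],"nv":{"jt":23,"kjt":54,"qc":91,"wie":76}}}
After op 8 (replace /x/nv/jt 72): {"qr":[{"s":52,"v":8,"x":88},{"cyk":60,"db":99}],"spn":58,"tig":[{"dhq":67,"n":1,"zv":16},{"dj":80,"gtu":68,"xtw":55},{"fk":42,"ok":1,"qj":3,"yx":20},[78,68]],"x":{"ck":[80,12,66,80,46],"nv":{"jt":72,"kjt":54,"qc":91,"wie":76}}}
After op 9 (remove /tig/1/dj): {"qr":[{"s":52,"v":8,"x":88},{"cyk":60,"db":99}],"spn":58,"tig":[{"dhq":67,"n":1,"zv":16},{"gtu":68,"xtw":55},{"fk":42,"ok":1,"qj":3,"yx":20},[78,68]],"x":{"ck":[80,12,66,80,46],"nv":{"jt":72,"kjt":54,"qc":91,"wie":76}}}
After op 10 (replace /x/nv/jt 34): {"qr":[{"s":52,"v":8,"x":88},{"cyk":60,"db":99}],"spn":58,"tig":[{"dhq":67,"n":1,"zv":16},{"gtu":68,"xtw":55},{"fk":42,"ok":1,"qj":3,"yx":20},[78,68]],"x":{"ck":[80,12,66,80,46],"nv":{"jt":34,"kjt":54,"qc":91,"wie":76}}}
After op 11 (replace /tig/1/xtw 61): {"qr":[{"s":52,"v":8,"x":88},{"cyk":60,"db":99}],"spn":58,"tig":[{"dhq":67,"n":1,"zv":16},{"gtu":68,"xtw":61},{"fk":42,"ok":1,"qj":3,"yx":20},[78,68]],"x":{"ck":[80,12,66,80,46],"nv":{"jt":34,"kjt":54,"qc":91,"wie":76}}}
Value at /qr/0/v: 8

Answer: 8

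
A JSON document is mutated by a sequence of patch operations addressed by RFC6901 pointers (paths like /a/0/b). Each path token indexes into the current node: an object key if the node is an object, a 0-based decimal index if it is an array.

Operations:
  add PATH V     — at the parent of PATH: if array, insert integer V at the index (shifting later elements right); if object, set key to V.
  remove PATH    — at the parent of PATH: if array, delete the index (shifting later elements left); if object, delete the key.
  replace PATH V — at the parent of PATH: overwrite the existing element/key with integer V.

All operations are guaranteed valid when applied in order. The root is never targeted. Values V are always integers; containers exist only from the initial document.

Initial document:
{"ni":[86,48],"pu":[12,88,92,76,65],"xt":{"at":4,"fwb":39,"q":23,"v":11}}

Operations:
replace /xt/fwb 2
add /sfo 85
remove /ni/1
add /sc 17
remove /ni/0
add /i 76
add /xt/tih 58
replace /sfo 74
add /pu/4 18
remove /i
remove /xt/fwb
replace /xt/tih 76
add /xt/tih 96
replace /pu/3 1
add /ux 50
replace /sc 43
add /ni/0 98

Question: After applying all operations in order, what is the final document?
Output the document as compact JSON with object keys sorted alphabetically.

After op 1 (replace /xt/fwb 2): {"ni":[86,48],"pu":[12,88,92,76,65],"xt":{"at":4,"fwb":2,"q":23,"v":11}}
After op 2 (add /sfo 85): {"ni":[86,48],"pu":[12,88,92,76,65],"sfo":85,"xt":{"at":4,"fwb":2,"q":23,"v":11}}
After op 3 (remove /ni/1): {"ni":[86],"pu":[12,88,92,76,65],"sfo":85,"xt":{"at":4,"fwb":2,"q":23,"v":11}}
After op 4 (add /sc 17): {"ni":[86],"pu":[12,88,92,76,65],"sc":17,"sfo":85,"xt":{"at":4,"fwb":2,"q":23,"v":11}}
After op 5 (remove /ni/0): {"ni":[],"pu":[12,88,92,76,65],"sc":17,"sfo":85,"xt":{"at":4,"fwb":2,"q":23,"v":11}}
After op 6 (add /i 76): {"i":76,"ni":[],"pu":[12,88,92,76,65],"sc":17,"sfo":85,"xt":{"at":4,"fwb":2,"q":23,"v":11}}
After op 7 (add /xt/tih 58): {"i":76,"ni":[],"pu":[12,88,92,76,65],"sc":17,"sfo":85,"xt":{"at":4,"fwb":2,"q":23,"tih":58,"v":11}}
After op 8 (replace /sfo 74): {"i":76,"ni":[],"pu":[12,88,92,76,65],"sc":17,"sfo":74,"xt":{"at":4,"fwb":2,"q":23,"tih":58,"v":11}}
After op 9 (add /pu/4 18): {"i":76,"ni":[],"pu":[12,88,92,76,18,65],"sc":17,"sfo":74,"xt":{"at":4,"fwb":2,"q":23,"tih":58,"v":11}}
After op 10 (remove /i): {"ni":[],"pu":[12,88,92,76,18,65],"sc":17,"sfo":74,"xt":{"at":4,"fwb":2,"q":23,"tih":58,"v":11}}
After op 11 (remove /xt/fwb): {"ni":[],"pu":[12,88,92,76,18,65],"sc":17,"sfo":74,"xt":{"at":4,"q":23,"tih":58,"v":11}}
After op 12 (replace /xt/tih 76): {"ni":[],"pu":[12,88,92,76,18,65],"sc":17,"sfo":74,"xt":{"at":4,"q":23,"tih":76,"v":11}}
After op 13 (add /xt/tih 96): {"ni":[],"pu":[12,88,92,76,18,65],"sc":17,"sfo":74,"xt":{"at":4,"q":23,"tih":96,"v":11}}
After op 14 (replace /pu/3 1): {"ni":[],"pu":[12,88,92,1,18,65],"sc":17,"sfo":74,"xt":{"at":4,"q":23,"tih":96,"v":11}}
After op 15 (add /ux 50): {"ni":[],"pu":[12,88,92,1,18,65],"sc":17,"sfo":74,"ux":50,"xt":{"at":4,"q":23,"tih":96,"v":11}}
After op 16 (replace /sc 43): {"ni":[],"pu":[12,88,92,1,18,65],"sc":43,"sfo":74,"ux":50,"xt":{"at":4,"q":23,"tih":96,"v":11}}
After op 17 (add /ni/0 98): {"ni":[98],"pu":[12,88,92,1,18,65],"sc":43,"sfo":74,"ux":50,"xt":{"at":4,"q":23,"tih":96,"v":11}}

Answer: {"ni":[98],"pu":[12,88,92,1,18,65],"sc":43,"sfo":74,"ux":50,"xt":{"at":4,"q":23,"tih":96,"v":11}}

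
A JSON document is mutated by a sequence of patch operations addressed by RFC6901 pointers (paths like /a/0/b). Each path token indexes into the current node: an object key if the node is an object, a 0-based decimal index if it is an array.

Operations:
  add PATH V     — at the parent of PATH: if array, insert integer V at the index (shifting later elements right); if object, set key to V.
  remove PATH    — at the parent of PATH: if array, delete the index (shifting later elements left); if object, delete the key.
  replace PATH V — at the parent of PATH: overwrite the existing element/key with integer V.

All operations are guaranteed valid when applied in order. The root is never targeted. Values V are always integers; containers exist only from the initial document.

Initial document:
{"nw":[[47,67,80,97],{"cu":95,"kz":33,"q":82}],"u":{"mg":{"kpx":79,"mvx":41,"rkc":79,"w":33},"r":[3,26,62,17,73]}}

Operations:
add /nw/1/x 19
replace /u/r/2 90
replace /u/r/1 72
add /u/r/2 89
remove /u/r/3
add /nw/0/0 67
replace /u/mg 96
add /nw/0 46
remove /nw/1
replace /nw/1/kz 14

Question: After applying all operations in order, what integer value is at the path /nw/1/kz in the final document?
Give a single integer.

Answer: 14

Derivation:
After op 1 (add /nw/1/x 19): {"nw":[[47,67,80,97],{"cu":95,"kz":33,"q":82,"x":19}],"u":{"mg":{"kpx":79,"mvx":41,"rkc":79,"w":33},"r":[3,26,62,17,73]}}
After op 2 (replace /u/r/2 90): {"nw":[[47,67,80,97],{"cu":95,"kz":33,"q":82,"x":19}],"u":{"mg":{"kpx":79,"mvx":41,"rkc":79,"w":33},"r":[3,26,90,17,73]}}
After op 3 (replace /u/r/1 72): {"nw":[[47,67,80,97],{"cu":95,"kz":33,"q":82,"x":19}],"u":{"mg":{"kpx":79,"mvx":41,"rkc":79,"w":33},"r":[3,72,90,17,73]}}
After op 4 (add /u/r/2 89): {"nw":[[47,67,80,97],{"cu":95,"kz":33,"q":82,"x":19}],"u":{"mg":{"kpx":79,"mvx":41,"rkc":79,"w":33},"r":[3,72,89,90,17,73]}}
After op 5 (remove /u/r/3): {"nw":[[47,67,80,97],{"cu":95,"kz":33,"q":82,"x":19}],"u":{"mg":{"kpx":79,"mvx":41,"rkc":79,"w":33},"r":[3,72,89,17,73]}}
After op 6 (add /nw/0/0 67): {"nw":[[67,47,67,80,97],{"cu":95,"kz":33,"q":82,"x":19}],"u":{"mg":{"kpx":79,"mvx":41,"rkc":79,"w":33},"r":[3,72,89,17,73]}}
After op 7 (replace /u/mg 96): {"nw":[[67,47,67,80,97],{"cu":95,"kz":33,"q":82,"x":19}],"u":{"mg":96,"r":[3,72,89,17,73]}}
After op 8 (add /nw/0 46): {"nw":[46,[67,47,67,80,97],{"cu":95,"kz":33,"q":82,"x":19}],"u":{"mg":96,"r":[3,72,89,17,73]}}
After op 9 (remove /nw/1): {"nw":[46,{"cu":95,"kz":33,"q":82,"x":19}],"u":{"mg":96,"r":[3,72,89,17,73]}}
After op 10 (replace /nw/1/kz 14): {"nw":[46,{"cu":95,"kz":14,"q":82,"x":19}],"u":{"mg":96,"r":[3,72,89,17,73]}}
Value at /nw/1/kz: 14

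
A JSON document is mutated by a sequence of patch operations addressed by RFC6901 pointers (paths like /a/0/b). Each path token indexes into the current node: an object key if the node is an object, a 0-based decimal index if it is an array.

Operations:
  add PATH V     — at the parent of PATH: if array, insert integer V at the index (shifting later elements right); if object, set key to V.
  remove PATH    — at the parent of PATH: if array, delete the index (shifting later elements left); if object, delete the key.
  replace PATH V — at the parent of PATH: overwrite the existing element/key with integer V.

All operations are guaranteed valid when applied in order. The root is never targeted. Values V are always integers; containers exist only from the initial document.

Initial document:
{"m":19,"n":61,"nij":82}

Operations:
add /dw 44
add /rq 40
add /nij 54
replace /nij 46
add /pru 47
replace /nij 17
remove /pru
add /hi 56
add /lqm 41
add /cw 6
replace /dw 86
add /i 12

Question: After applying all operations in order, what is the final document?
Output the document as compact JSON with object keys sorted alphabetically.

After op 1 (add /dw 44): {"dw":44,"m":19,"n":61,"nij":82}
After op 2 (add /rq 40): {"dw":44,"m":19,"n":61,"nij":82,"rq":40}
After op 3 (add /nij 54): {"dw":44,"m":19,"n":61,"nij":54,"rq":40}
After op 4 (replace /nij 46): {"dw":44,"m":19,"n":61,"nij":46,"rq":40}
After op 5 (add /pru 47): {"dw":44,"m":19,"n":61,"nij":46,"pru":47,"rq":40}
After op 6 (replace /nij 17): {"dw":44,"m":19,"n":61,"nij":17,"pru":47,"rq":40}
After op 7 (remove /pru): {"dw":44,"m":19,"n":61,"nij":17,"rq":40}
After op 8 (add /hi 56): {"dw":44,"hi":56,"m":19,"n":61,"nij":17,"rq":40}
After op 9 (add /lqm 41): {"dw":44,"hi":56,"lqm":41,"m":19,"n":61,"nij":17,"rq":40}
After op 10 (add /cw 6): {"cw":6,"dw":44,"hi":56,"lqm":41,"m":19,"n":61,"nij":17,"rq":40}
After op 11 (replace /dw 86): {"cw":6,"dw":86,"hi":56,"lqm":41,"m":19,"n":61,"nij":17,"rq":40}
After op 12 (add /i 12): {"cw":6,"dw":86,"hi":56,"i":12,"lqm":41,"m":19,"n":61,"nij":17,"rq":40}

Answer: {"cw":6,"dw":86,"hi":56,"i":12,"lqm":41,"m":19,"n":61,"nij":17,"rq":40}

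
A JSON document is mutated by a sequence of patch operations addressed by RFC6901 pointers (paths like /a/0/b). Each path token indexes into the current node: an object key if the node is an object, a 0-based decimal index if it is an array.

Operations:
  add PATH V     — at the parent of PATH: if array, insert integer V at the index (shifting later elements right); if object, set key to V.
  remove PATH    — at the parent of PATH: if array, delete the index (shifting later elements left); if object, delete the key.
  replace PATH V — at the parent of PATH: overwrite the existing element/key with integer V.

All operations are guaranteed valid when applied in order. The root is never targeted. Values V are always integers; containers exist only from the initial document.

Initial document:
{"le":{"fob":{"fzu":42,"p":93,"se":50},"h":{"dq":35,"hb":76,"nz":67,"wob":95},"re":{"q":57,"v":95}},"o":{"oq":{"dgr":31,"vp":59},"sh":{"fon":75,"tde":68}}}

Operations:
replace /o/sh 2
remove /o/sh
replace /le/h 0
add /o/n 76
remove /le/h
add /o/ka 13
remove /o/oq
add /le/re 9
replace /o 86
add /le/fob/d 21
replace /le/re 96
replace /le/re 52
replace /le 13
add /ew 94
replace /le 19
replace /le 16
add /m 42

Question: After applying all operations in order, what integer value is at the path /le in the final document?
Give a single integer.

After op 1 (replace /o/sh 2): {"le":{"fob":{"fzu":42,"p":93,"se":50},"h":{"dq":35,"hb":76,"nz":67,"wob":95},"re":{"q":57,"v":95}},"o":{"oq":{"dgr":31,"vp":59},"sh":2}}
After op 2 (remove /o/sh): {"le":{"fob":{"fzu":42,"p":93,"se":50},"h":{"dq":35,"hb":76,"nz":67,"wob":95},"re":{"q":57,"v":95}},"o":{"oq":{"dgr":31,"vp":59}}}
After op 3 (replace /le/h 0): {"le":{"fob":{"fzu":42,"p":93,"se":50},"h":0,"re":{"q":57,"v":95}},"o":{"oq":{"dgr":31,"vp":59}}}
After op 4 (add /o/n 76): {"le":{"fob":{"fzu":42,"p":93,"se":50},"h":0,"re":{"q":57,"v":95}},"o":{"n":76,"oq":{"dgr":31,"vp":59}}}
After op 5 (remove /le/h): {"le":{"fob":{"fzu":42,"p":93,"se":50},"re":{"q":57,"v":95}},"o":{"n":76,"oq":{"dgr":31,"vp":59}}}
After op 6 (add /o/ka 13): {"le":{"fob":{"fzu":42,"p":93,"se":50},"re":{"q":57,"v":95}},"o":{"ka":13,"n":76,"oq":{"dgr":31,"vp":59}}}
After op 7 (remove /o/oq): {"le":{"fob":{"fzu":42,"p":93,"se":50},"re":{"q":57,"v":95}},"o":{"ka":13,"n":76}}
After op 8 (add /le/re 9): {"le":{"fob":{"fzu":42,"p":93,"se":50},"re":9},"o":{"ka":13,"n":76}}
After op 9 (replace /o 86): {"le":{"fob":{"fzu":42,"p":93,"se":50},"re":9},"o":86}
After op 10 (add /le/fob/d 21): {"le":{"fob":{"d":21,"fzu":42,"p":93,"se":50},"re":9},"o":86}
After op 11 (replace /le/re 96): {"le":{"fob":{"d":21,"fzu":42,"p":93,"se":50},"re":96},"o":86}
After op 12 (replace /le/re 52): {"le":{"fob":{"d":21,"fzu":42,"p":93,"se":50},"re":52},"o":86}
After op 13 (replace /le 13): {"le":13,"o":86}
After op 14 (add /ew 94): {"ew":94,"le":13,"o":86}
After op 15 (replace /le 19): {"ew":94,"le":19,"o":86}
After op 16 (replace /le 16): {"ew":94,"le":16,"o":86}
After op 17 (add /m 42): {"ew":94,"le":16,"m":42,"o":86}
Value at /le: 16

Answer: 16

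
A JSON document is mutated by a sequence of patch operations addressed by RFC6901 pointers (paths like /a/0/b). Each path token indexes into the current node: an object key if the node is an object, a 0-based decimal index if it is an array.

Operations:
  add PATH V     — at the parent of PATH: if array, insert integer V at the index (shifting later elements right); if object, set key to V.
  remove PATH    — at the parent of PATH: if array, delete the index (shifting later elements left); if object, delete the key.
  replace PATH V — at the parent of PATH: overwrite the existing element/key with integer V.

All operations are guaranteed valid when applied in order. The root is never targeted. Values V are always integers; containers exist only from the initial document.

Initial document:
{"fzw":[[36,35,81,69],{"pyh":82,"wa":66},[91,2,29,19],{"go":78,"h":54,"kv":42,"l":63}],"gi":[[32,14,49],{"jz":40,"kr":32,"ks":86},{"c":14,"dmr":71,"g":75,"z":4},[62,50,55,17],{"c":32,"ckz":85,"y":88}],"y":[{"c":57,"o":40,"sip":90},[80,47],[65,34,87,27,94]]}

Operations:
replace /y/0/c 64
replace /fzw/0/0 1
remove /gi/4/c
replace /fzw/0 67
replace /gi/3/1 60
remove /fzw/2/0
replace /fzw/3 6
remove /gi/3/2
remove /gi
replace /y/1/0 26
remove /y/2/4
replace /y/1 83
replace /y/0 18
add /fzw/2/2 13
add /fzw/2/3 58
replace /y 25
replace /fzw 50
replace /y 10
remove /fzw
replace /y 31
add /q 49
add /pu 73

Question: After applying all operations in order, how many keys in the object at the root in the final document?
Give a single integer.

Answer: 3

Derivation:
After op 1 (replace /y/0/c 64): {"fzw":[[36,35,81,69],{"pyh":82,"wa":66},[91,2,29,19],{"go":78,"h":54,"kv":42,"l":63}],"gi":[[32,14,49],{"jz":40,"kr":32,"ks":86},{"c":14,"dmr":71,"g":75,"z":4},[62,50,55,17],{"c":32,"ckz":85,"y":88}],"y":[{"c":64,"o":40,"sip":90},[80,47],[65,34,87,27,94]]}
After op 2 (replace /fzw/0/0 1): {"fzw":[[1,35,81,69],{"pyh":82,"wa":66},[91,2,29,19],{"go":78,"h":54,"kv":42,"l":63}],"gi":[[32,14,49],{"jz":40,"kr":32,"ks":86},{"c":14,"dmr":71,"g":75,"z":4},[62,50,55,17],{"c":32,"ckz":85,"y":88}],"y":[{"c":64,"o":40,"sip":90},[80,47],[65,34,87,27,94]]}
After op 3 (remove /gi/4/c): {"fzw":[[1,35,81,69],{"pyh":82,"wa":66},[91,2,29,19],{"go":78,"h":54,"kv":42,"l":63}],"gi":[[32,14,49],{"jz":40,"kr":32,"ks":86},{"c":14,"dmr":71,"g":75,"z":4},[62,50,55,17],{"ckz":85,"y":88}],"y":[{"c":64,"o":40,"sip":90},[80,47],[65,34,87,27,94]]}
After op 4 (replace /fzw/0 67): {"fzw":[67,{"pyh":82,"wa":66},[91,2,29,19],{"go":78,"h":54,"kv":42,"l":63}],"gi":[[32,14,49],{"jz":40,"kr":32,"ks":86},{"c":14,"dmr":71,"g":75,"z":4},[62,50,55,17],{"ckz":85,"y":88}],"y":[{"c":64,"o":40,"sip":90},[80,47],[65,34,87,27,94]]}
After op 5 (replace /gi/3/1 60): {"fzw":[67,{"pyh":82,"wa":66},[91,2,29,19],{"go":78,"h":54,"kv":42,"l":63}],"gi":[[32,14,49],{"jz":40,"kr":32,"ks":86},{"c":14,"dmr":71,"g":75,"z":4},[62,60,55,17],{"ckz":85,"y":88}],"y":[{"c":64,"o":40,"sip":90},[80,47],[65,34,87,27,94]]}
After op 6 (remove /fzw/2/0): {"fzw":[67,{"pyh":82,"wa":66},[2,29,19],{"go":78,"h":54,"kv":42,"l":63}],"gi":[[32,14,49],{"jz":40,"kr":32,"ks":86},{"c":14,"dmr":71,"g":75,"z":4},[62,60,55,17],{"ckz":85,"y":88}],"y":[{"c":64,"o":40,"sip":90},[80,47],[65,34,87,27,94]]}
After op 7 (replace /fzw/3 6): {"fzw":[67,{"pyh":82,"wa":66},[2,29,19],6],"gi":[[32,14,49],{"jz":40,"kr":32,"ks":86},{"c":14,"dmr":71,"g":75,"z":4},[62,60,55,17],{"ckz":85,"y":88}],"y":[{"c":64,"o":40,"sip":90},[80,47],[65,34,87,27,94]]}
After op 8 (remove /gi/3/2): {"fzw":[67,{"pyh":82,"wa":66},[2,29,19],6],"gi":[[32,14,49],{"jz":40,"kr":32,"ks":86},{"c":14,"dmr":71,"g":75,"z":4},[62,60,17],{"ckz":85,"y":88}],"y":[{"c":64,"o":40,"sip":90},[80,47],[65,34,87,27,94]]}
After op 9 (remove /gi): {"fzw":[67,{"pyh":82,"wa":66},[2,29,19],6],"y":[{"c":64,"o":40,"sip":90},[80,47],[65,34,87,27,94]]}
After op 10 (replace /y/1/0 26): {"fzw":[67,{"pyh":82,"wa":66},[2,29,19],6],"y":[{"c":64,"o":40,"sip":90},[26,47],[65,34,87,27,94]]}
After op 11 (remove /y/2/4): {"fzw":[67,{"pyh":82,"wa":66},[2,29,19],6],"y":[{"c":64,"o":40,"sip":90},[26,47],[65,34,87,27]]}
After op 12 (replace /y/1 83): {"fzw":[67,{"pyh":82,"wa":66},[2,29,19],6],"y":[{"c":64,"o":40,"sip":90},83,[65,34,87,27]]}
After op 13 (replace /y/0 18): {"fzw":[67,{"pyh":82,"wa":66},[2,29,19],6],"y":[18,83,[65,34,87,27]]}
After op 14 (add /fzw/2/2 13): {"fzw":[67,{"pyh":82,"wa":66},[2,29,13,19],6],"y":[18,83,[65,34,87,27]]}
After op 15 (add /fzw/2/3 58): {"fzw":[67,{"pyh":82,"wa":66},[2,29,13,58,19],6],"y":[18,83,[65,34,87,27]]}
After op 16 (replace /y 25): {"fzw":[67,{"pyh":82,"wa":66},[2,29,13,58,19],6],"y":25}
After op 17 (replace /fzw 50): {"fzw":50,"y":25}
After op 18 (replace /y 10): {"fzw":50,"y":10}
After op 19 (remove /fzw): {"y":10}
After op 20 (replace /y 31): {"y":31}
After op 21 (add /q 49): {"q":49,"y":31}
After op 22 (add /pu 73): {"pu":73,"q":49,"y":31}
Size at the root: 3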